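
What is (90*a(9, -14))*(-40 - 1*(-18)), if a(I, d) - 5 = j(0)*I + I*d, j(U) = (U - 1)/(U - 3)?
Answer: 233640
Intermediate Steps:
j(U) = (-1 + U)/(-3 + U)
a(I, d) = 5 + I/3 + I*d (a(I, d) = 5 + (((-1 + 0)/(-3 + 0))*I + I*d) = 5 + ((-1/(-3))*I + I*d) = 5 + ((-1/3*(-1))*I + I*d) = 5 + (I/3 + I*d) = 5 + I/3 + I*d)
(90*a(9, -14))*(-40 - 1*(-18)) = (90*(5 + (1/3)*9 + 9*(-14)))*(-40 - 1*(-18)) = (90*(5 + 3 - 126))*(-40 + 18) = (90*(-118))*(-22) = -10620*(-22) = 233640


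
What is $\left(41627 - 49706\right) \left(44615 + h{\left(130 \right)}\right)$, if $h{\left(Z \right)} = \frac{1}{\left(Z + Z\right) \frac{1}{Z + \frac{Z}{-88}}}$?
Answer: $- \frac{63438949833}{176} \approx -3.6045 \cdot 10^{8}$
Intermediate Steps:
$h{\left(Z \right)} = \frac{87}{176}$ ($h{\left(Z \right)} = \frac{1}{2 Z \frac{1}{Z + Z \left(- \frac{1}{88}\right)}} = \frac{1}{2 Z \frac{1}{Z - \frac{Z}{88}}} = \frac{1}{2 Z \frac{1}{\frac{87}{88} Z}} = \frac{1}{2 Z \frac{88}{87 Z}} = \frac{1}{\frac{176}{87}} = \frac{87}{176}$)
$\left(41627 - 49706\right) \left(44615 + h{\left(130 \right)}\right) = \left(41627 - 49706\right) \left(44615 + \frac{87}{176}\right) = \left(-8079\right) \frac{7852327}{176} = - \frac{63438949833}{176}$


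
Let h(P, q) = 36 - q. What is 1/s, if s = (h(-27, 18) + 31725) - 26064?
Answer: 1/5679 ≈ 0.00017609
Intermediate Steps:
s = 5679 (s = ((36 - 1*18) + 31725) - 26064 = ((36 - 18) + 31725) - 26064 = (18 + 31725) - 26064 = 31743 - 26064 = 5679)
1/s = 1/5679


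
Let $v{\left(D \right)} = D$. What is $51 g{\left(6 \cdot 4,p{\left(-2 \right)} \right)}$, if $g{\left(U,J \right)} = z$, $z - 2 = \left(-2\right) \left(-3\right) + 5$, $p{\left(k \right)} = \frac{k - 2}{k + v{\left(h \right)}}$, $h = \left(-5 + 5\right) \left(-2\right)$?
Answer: $663$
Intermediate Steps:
$h = 0$ ($h = 0 \left(-2\right) = 0$)
$p{\left(k \right)} = \frac{-2 + k}{k}$ ($p{\left(k \right)} = \frac{k - 2}{k + 0} = \frac{-2 + k}{k}$)
$z = 13$ ($z = 2 + \left(\left(-2\right) \left(-3\right) + 5\right) = 2 + \left(6 + 5\right) = 2 + 11 = 13$)
$g{\left(U,J \right)} = 13$
$51 g{\left(6 \cdot 4,p{\left(-2 \right)} \right)} = 51 \cdot 13 = 663$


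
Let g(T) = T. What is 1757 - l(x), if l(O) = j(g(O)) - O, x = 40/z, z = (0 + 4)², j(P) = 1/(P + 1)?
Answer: 24629/14 ≈ 1759.2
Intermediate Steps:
j(P) = 1/(1 + P)
z = 16 (z = 4² = 16)
x = 5/2 (x = 40/16 = 40*(1/16) = 5/2 ≈ 2.5000)
l(O) = 1/(1 + O) - O
1757 - l(x) = 1757 - (1 - 1*5/2*(1 + 5/2))/(1 + 5/2) = 1757 - (1 - 1*5/2*7/2)/7/2 = 1757 - 2*(1 - 35/4)/7 = 1757 - 2*(-31)/(7*4) = 1757 - 1*(-31/14) = 1757 + 31/14 = 24629/14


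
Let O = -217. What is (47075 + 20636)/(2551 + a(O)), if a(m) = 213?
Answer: 67711/2764 ≈ 24.497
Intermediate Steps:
(47075 + 20636)/(2551 + a(O)) = (47075 + 20636)/(2551 + 213) = 67711/2764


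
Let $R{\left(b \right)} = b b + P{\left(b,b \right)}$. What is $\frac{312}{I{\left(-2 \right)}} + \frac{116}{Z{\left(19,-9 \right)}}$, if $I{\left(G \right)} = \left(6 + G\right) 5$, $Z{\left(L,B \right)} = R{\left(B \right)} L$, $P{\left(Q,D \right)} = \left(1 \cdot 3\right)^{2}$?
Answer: $\frac{13396}{855} \approx 15.668$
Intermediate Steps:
$P{\left(Q,D \right)} = 9$ ($P{\left(Q,D \right)} = 3^{2} = 9$)
$R{\left(b \right)} = 9 + b^{2}$ ($R{\left(b \right)} = b b + 9 = b^{2} + 9 = 9 + b^{2}$)
$Z{\left(L,B \right)} = L \left(9 + B^{2}\right)$ ($Z{\left(L,B \right)} = \left(9 + B^{2}\right) L = L \left(9 + B^{2}\right)$)
$I{\left(G \right)} = 30 + 5 G$
$\frac{312}{I{\left(-2 \right)}} + \frac{116}{Z{\left(19,-9 \right)}} = \frac{312}{30 + 5 \left(-2\right)} + \frac{116}{19 \left(9 + \left(-9\right)^{2}\right)} = \frac{312}{30 - 10} + \frac{116}{19 \left(9 + 81\right)} = \frac{312}{20} + \frac{116}{19 \cdot 90} = 312 \cdot \frac{1}{20} + \frac{116}{1710} = \frac{78}{5} + 116 \cdot \frac{1}{1710} = \frac{78}{5} + \frac{58}{855} = \frac{13396}{855}$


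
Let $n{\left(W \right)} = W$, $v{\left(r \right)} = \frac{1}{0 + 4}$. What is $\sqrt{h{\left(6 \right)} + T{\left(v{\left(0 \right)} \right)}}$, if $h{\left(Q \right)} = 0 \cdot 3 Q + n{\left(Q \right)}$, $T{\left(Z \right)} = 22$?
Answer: $2 \sqrt{7} \approx 5.2915$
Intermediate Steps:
$v{\left(r \right)} = \frac{1}{4}$
$h{\left(Q \right)} = Q$ ($h{\left(Q \right)} = 0 \cdot 3 Q + Q = 0 Q + Q = 0 + Q = Q$)
$\sqrt{h{\left(6 \right)} + T{\left(v{\left(0 \right)} \right)}} = \sqrt{6 + 22} = \sqrt{28} = 2 \sqrt{7}$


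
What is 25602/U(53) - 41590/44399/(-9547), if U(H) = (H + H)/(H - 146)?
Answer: -504622900351459/22465494409 ≈ -22462.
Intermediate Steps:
U(H) = 2*H/(-146 + H) (U(H) = (2*H)/(-146 + H) = 2*H/(-146 + H))
25602/U(53) - 41590/44399/(-9547) = 25602/((2*53/(-146 + 53))) - 41590/44399/(-9547) = 25602/((2*53/(-93))) - 41590*1/44399*(-1/9547) = 25602/((2*53*(-1/93))) - 41590/44399*(-1/9547) = 25602/(-106/93) + 41590/423877253 = 25602*(-93/106) + 41590/423877253 = -1190493/53 + 41590/423877253 = -504622900351459/22465494409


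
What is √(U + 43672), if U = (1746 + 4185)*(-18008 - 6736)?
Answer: 148*I*√6698 ≈ 12113.0*I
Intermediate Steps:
U = -146756664 (U = 5931*(-24744) = -146756664)
√(U + 43672) = √(-146756664 + 43672) = √(-146712992) = 148*I*√6698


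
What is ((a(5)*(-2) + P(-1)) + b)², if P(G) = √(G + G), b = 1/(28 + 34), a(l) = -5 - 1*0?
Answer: 377953/3844 + 621*I*√2/31 ≈ 98.323 + 28.33*I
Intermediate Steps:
a(l) = -5 (a(l) = -5 + 0 = -5)
b = 1/62 ≈ 0.016129
P(G) = √2*√G (P(G) = √(2*G) = √2*√G)
((a(5)*(-2) + P(-1)) + b)² = ((-5*(-2) + √2*√(-1)) + 1/62)² = ((10 + √2*I) + 1/62)² = ((10 + I*√2) + 1/62)² = (621/62 + I*√2)²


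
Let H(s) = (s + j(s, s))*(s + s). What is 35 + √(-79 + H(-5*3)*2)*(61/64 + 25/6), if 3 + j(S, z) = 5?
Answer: 35 + 983*√701/192 ≈ 170.55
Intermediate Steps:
j(S, z) = 2 (j(S, z) = -3 + 5 = 2)
H(s) = 2*s*(2 + s) (H(s) = (s + 2)*(s + s) = (2 + s)*(2*s) = 2*s*(2 + s))
35 + √(-79 + H(-5*3)*2)*(61/64 + 25/6) = 35 + √(-79 + (2*(-5*3)*(2 - 5*3))*2)*(61/64 + 25/6) = 35 + √(-79 + (2*(-15)*(2 - 15))*2)*(61*(1/64) + 25*(⅙)) = 35 + √(-79 + (2*(-15)*(-13))*2)*(61/64 + 25/6) = 35 + √(-79 + 390*2)*(983/192) = 35 + √(-79 + 780)*(983/192) = 35 + √701*(983/192) = 35 + 983*√701/192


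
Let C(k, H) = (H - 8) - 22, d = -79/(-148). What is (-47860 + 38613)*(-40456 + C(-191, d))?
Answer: 55406627703/148 ≈ 3.7437e+8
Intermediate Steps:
d = 79/148 (d = -79*(-1/148) = 79/148 ≈ 0.53378)
C(k, H) = -30 + H (C(k, H) = (-8 + H) - 22 = -30 + H)
(-47860 + 38613)*(-40456 + C(-191, d)) = (-47860 + 38613)*(-40456 + (-30 + 79/148)) = -9247*(-40456 - 4361/148) = -9247*(-5991849/148) = 55406627703/148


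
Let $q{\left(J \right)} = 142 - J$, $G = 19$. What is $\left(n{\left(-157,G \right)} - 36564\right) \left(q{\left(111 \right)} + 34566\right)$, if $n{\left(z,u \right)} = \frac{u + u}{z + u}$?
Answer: $- \frac{87285982195}{69} \approx -1.265 \cdot 10^{9}$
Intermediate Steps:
$n{\left(z,u \right)} = \frac{2 u}{u + z}$
$\left(n{\left(-157,G \right)} - 36564\right) \left(q{\left(111 \right)} + 34566\right) = \left(2 \cdot 19 \frac{1}{19 - 157} - 36564\right) \left(\left(142 - 111\right) + 34566\right) = \left(2 \cdot 19 \frac{1}{-138} - 36564\right) \left(\left(142 - 111\right) + 34566\right) = \left(2 \cdot 19 \left(- \frac{1}{138}\right) - 36564\right) \left(31 + 34566\right) = \left(- \frac{19}{69} - 36564\right) 34597 = \left(- \frac{2522935}{69}\right) 34597 = - \frac{87285982195}{69}$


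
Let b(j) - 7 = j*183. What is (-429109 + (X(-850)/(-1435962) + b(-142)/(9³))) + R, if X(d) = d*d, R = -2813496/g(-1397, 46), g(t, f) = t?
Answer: -9464206895190922/22157611641 ≈ -4.2713e+5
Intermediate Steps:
b(j) = 7 + 183*j (b(j) = 7 + j*183 = 7 + 183*j)
R = 2813496/1397 (R = -2813496/(-1397) = -2813496*(-1/1397) = 2813496/1397 ≈ 2014.0)
X(d) = d²
(-429109 + (X(-850)/(-1435962) + b(-142)/(9³))) + R = (-429109 + ((-850)²/(-1435962) + (7 + 183*(-142))/(9³))) + 2813496/1397 = (-429109 + (722500*(-1/1435962) + (7 - 25986)/729)) + 2813496/1397 = (-429109 + (-361250/717981 - 25979*1/729)) + 2813496/1397 = (-429109 + (-361250/717981 - 25979/729)) + 2813496/1397 = (-429109 - 6305259883/174469383) + 2813496/1397 = -74872687729630/174469383 + 2813496/1397 = -9464206895190922/22157611641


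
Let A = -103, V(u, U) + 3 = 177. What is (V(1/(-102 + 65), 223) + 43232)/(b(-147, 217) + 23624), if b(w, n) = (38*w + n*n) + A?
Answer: 21703/32512 ≈ 0.66754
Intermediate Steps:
V(u, U) = 174 (V(u, U) = -3 + 177 = 174)
b(w, n) = -103 + n² + 38*w (b(w, n) = (38*w + n*n) - 103 = (38*w + n²) - 103 = (n² + 38*w) - 103 = -103 + n² + 38*w)
(V(1/(-102 + 65), 223) + 43232)/(b(-147, 217) + 23624) = (174 + 43232)/((-103 + 217² + 38*(-147)) + 23624) = 43406/((-103 + 47089 - 5586) + 23624) = 43406/(41400 + 23624) = 43406/65024 = 43406*(1/65024) = 21703/32512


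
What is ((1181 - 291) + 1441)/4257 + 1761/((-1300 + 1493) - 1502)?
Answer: -4082/5117 ≈ -0.79773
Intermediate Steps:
((1181 - 291) + 1441)/4257 + 1761/((-1300 + 1493) - 1502) = (890 + 1441)*(1/4257) + 1761/(193 - 1502) = 2331*(1/4257) + 1761/(-1309) = 259/473 + 1761*(-1/1309) = 259/473 - 1761/1309 = -4082/5117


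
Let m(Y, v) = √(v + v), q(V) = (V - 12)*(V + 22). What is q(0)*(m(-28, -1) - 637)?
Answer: 168168 - 264*I*√2 ≈ 1.6817e+5 - 373.35*I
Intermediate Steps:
q(V) = (-12 + V)*(22 + V)
m(Y, v) = √2*√v (m(Y, v) = √(2*v) = √2*√v)
q(0)*(m(-28, -1) - 637) = (-264 + 0² + 10*0)*(√2*√(-1) - 637) = (-264 + 0 + 0)*(√2*I - 637) = -264*(I*√2 - 637) = -264*(-637 + I*√2) = 168168 - 264*I*√2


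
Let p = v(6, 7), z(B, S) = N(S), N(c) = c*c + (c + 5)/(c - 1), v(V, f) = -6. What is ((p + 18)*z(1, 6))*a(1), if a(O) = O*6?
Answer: 13752/5 ≈ 2750.4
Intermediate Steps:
N(c) = c² + (5 + c)/(-1 + c)
z(B, S) = (5 + S + S³ - S²)/(-1 + S)
a(O) = 6*O
p = -6
((p + 18)*z(1, 6))*a(1) = ((-6 + 18)*((5 + 6 + 6³ - 1*6²)/(-1 + 6)))*(6*1) = (12*((5 + 6 + 216 - 1*36)/5))*6 = (12*((5 + 6 + 216 - 36)/5))*6 = (12*((⅕)*191))*6 = (12*(191/5))*6 = (2292/5)*6 = 13752/5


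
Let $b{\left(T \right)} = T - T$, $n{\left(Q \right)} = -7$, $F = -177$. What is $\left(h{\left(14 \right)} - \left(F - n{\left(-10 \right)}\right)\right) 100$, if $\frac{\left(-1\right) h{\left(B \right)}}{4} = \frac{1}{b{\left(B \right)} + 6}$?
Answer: $\frac{50800}{3} \approx 16933.0$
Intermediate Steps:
$b{\left(T \right)} = 0$
$h{\left(B \right)} = - \frac{2}{3}$ ($h{\left(B \right)} = - \frac{4}{0 + 6} = - \frac{4}{6} = \left(-4\right) \frac{1}{6} = - \frac{2}{3}$)
$\left(h{\left(14 \right)} - \left(F - n{\left(-10 \right)}\right)\right) 100 = \left(- \frac{2}{3} - -170\right) 100 = \left(- \frac{2}{3} + \left(-7 + 177\right)\right) 100 = \left(- \frac{2}{3} + 170\right) 100 = \frac{508}{3} \cdot 100 = \frac{50800}{3}$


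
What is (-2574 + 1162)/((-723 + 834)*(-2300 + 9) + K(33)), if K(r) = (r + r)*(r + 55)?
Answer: 1412/248493 ≈ 0.0056823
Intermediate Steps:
K(r) = 2*r*(55 + r) (K(r) = (2*r)*(55 + r) = 2*r*(55 + r))
(-2574 + 1162)/((-723 + 834)*(-2300 + 9) + K(33)) = (-2574 + 1162)/((-723 + 834)*(-2300 + 9) + 2*33*(55 + 33)) = -1412/(111*(-2291) + 2*33*88) = -1412/(-254301 + 5808) = -1412/(-248493) = -1412*(-1/248493) = 1412/248493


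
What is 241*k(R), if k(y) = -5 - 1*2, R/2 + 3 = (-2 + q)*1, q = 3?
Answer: -1687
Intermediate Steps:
R = -4 (R = -6 + 2*((-2 + 3)*1) = -6 + 2*(1*1) = -6 + 2*1 = -6 + 2 = -4)
k(y) = -7 (k(y) = -5 - 2 = -7)
241*k(R) = 241*(-7) = -1687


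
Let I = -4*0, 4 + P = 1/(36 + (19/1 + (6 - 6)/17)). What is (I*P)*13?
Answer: 0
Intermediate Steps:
P = -219/55 (P = -4 + 1/(36 + (19/1 + (6 - 6)/17)) = -4 + 1/(36 + (19*1 + 0*(1/17))) = -4 + 1/(36 + (19 + 0)) = -4 + 1/(36 + 19) = -4 + 1/55 = -219/55 ≈ -3.9818)
I = 0
(I*P)*13 = (0*(-219/55))*13 = 0*13 = 0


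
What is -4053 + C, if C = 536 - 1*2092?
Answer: -5609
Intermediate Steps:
C = -1556 (C = 536 - 2092 = -1556)
-4053 + C = -4053 - 1556 = -5609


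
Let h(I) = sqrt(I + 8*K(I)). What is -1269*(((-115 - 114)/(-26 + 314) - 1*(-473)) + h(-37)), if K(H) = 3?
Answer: -19175295/32 - 1269*I*sqrt(13) ≈ -5.9923e+5 - 4575.4*I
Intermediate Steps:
h(I) = sqrt(24 + I) (h(I) = sqrt(I + 8*3) = sqrt(I + 24) = sqrt(24 + I))
-1269*(((-115 - 114)/(-26 + 314) - 1*(-473)) + h(-37)) = -1269*(((-115 - 114)/(-26 + 314) - 1*(-473)) + sqrt(24 - 37)) = -1269*((-229/288 + 473) + sqrt(-13)) = -1269*((-229*1/288 + 473) + I*sqrt(13)) = -1269*((-229/288 + 473) + I*sqrt(13)) = -1269*(135995/288 + I*sqrt(13)) = -19175295/32 - 1269*I*sqrt(13)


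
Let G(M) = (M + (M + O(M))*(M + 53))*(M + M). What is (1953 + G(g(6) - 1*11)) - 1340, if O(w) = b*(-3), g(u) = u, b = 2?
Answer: 5943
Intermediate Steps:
O(w) = -6 (O(w) = 2*(-3) = -6)
G(M) = 2*M*(M + (-6 + M)*(53 + M)) (G(M) = (M + (M - 6)*(M + 53))*(M + M) = (M + (-6 + M)*(53 + M))*(2*M) = 2*M*(M + (-6 + M)*(53 + M)))
(1953 + G(g(6) - 1*11)) - 1340 = (1953 + 2*(6 - 1*11)*(-318 + (6 - 1*11)**2 + 48*(6 - 1*11))) - 1340 = (1953 + 2*(6 - 11)*(-318 + (6 - 11)**2 + 48*(6 - 11))) - 1340 = (1953 + 2*(-5)*(-318 + (-5)**2 + 48*(-5))) - 1340 = (1953 + 2*(-5)*(-318 + 25 - 240)) - 1340 = (1953 + 2*(-5)*(-533)) - 1340 = (1953 + 5330) - 1340 = 7283 - 1340 = 5943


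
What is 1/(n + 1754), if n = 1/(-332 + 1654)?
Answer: 1322/2318789 ≈ 0.00057012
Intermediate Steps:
n = 1/1322 ≈ 0.00075643
1/(n + 1754) = 1/(1/1322 + 1754) = 1/(2318789/1322) = 1322/2318789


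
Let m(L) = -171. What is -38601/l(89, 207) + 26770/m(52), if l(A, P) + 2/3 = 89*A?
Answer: -655884283/4063131 ≈ -161.42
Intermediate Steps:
l(A, P) = -⅔ + 89*A
-38601/l(89, 207) + 26770/m(52) = -38601/(-⅔ + 89*89) + 26770/(-171) = -38601/(-⅔ + 7921) + 26770*(-1/171) = -38601/23761/3 - 26770/171 = -38601*3/23761 - 26770/171 = -115803/23761 - 26770/171 = -655884283/4063131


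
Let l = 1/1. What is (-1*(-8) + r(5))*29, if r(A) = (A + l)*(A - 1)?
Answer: 928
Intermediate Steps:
l = 1 (l = 1*1 = 1)
r(A) = (1 + A)*(-1 + A) (r(A) = (A + 1)*(A - 1) = (1 + A)*(-1 + A))
(-1*(-8) + r(5))*29 = (-1*(-8) + (-1 + 5²))*29 = (8 + (-1 + 25))*29 = (8 + 24)*29 = 32*29 = 928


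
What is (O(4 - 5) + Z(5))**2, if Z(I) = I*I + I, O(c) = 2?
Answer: 1024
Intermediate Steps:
Z(I) = I + I**2 (Z(I) = I**2 + I = I + I**2)
(O(4 - 5) + Z(5))**2 = (2 + 5*(1 + 5))**2 = (2 + 5*6)**2 = (2 + 30)**2 = 32**2 = 1024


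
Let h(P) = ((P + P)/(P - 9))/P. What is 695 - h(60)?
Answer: 35443/51 ≈ 694.96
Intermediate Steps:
h(P) = 2/(-9 + P) (h(P) = ((2*P)/(-9 + P))/P = (2*P/(-9 + P))/P = 2/(-9 + P))
695 - h(60) = 695 - 2/(-9 + 60) = 695 - 2/51 = 35443/51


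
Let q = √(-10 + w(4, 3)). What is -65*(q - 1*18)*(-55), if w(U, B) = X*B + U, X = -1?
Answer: -64350 + 10725*I ≈ -64350.0 + 10725.0*I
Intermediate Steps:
w(U, B) = U - B (w(U, B) = -B + U = U - B)
q = 3*I (q = √(-10 + (4 - 1*3)) = √(-10 + (4 - 3)) = √(-10 + 1) = √(-9) = 3*I ≈ 3.0*I)
-65*(q - 1*18)*(-55) = -65*(3*I - 1*18)*(-55) = -65*(3*I - 18)*(-55) = -65*(-18 + 3*I)*(-55) = (1170 - 195*I)*(-55) = -64350 + 10725*I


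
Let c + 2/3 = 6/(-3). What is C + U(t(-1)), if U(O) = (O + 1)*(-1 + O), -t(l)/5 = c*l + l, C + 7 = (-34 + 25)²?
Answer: 1282/9 ≈ 142.44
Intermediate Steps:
c = -8/3 (c = -⅔ + 6/(-3) = -⅔ + 6*(-⅓) = -⅔ - 2 = -8/3 ≈ -2.6667)
C = 74 (C = -7 + (-34 + 25)² = -7 + (-9)² = -7 + 81 = 74)
t(l) = 25*l/3 (t(l) = -5*(-8*l/3 + l) = -(-25)*l/3 = 25*l/3)
U(O) = (1 + O)*(-1 + O)
C + U(t(-1)) = 74 + (-1 + ((25/3)*(-1))²) = 74 + (-1 + (-25/3)²) = 74 + (-1 + 625/9) = 74 + 616/9 = 1282/9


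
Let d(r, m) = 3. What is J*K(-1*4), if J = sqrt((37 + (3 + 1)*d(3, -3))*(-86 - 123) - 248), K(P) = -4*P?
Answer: 16*I*sqrt(10489) ≈ 1638.7*I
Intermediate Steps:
J = I*sqrt(10489) (J = sqrt((37 + (3 + 1)*3)*(-86 - 123) - 248) = sqrt((37 + 4*3)*(-209) - 248) = sqrt((37 + 12)*(-209) - 248) = sqrt(49*(-209) - 248) = sqrt(-10241 - 248) = sqrt(-10489) = I*sqrt(10489) ≈ 102.42*I)
J*K(-1*4) = (I*sqrt(10489))*(-(-4)*4) = (I*sqrt(10489))*(-4*(-4)) = (I*sqrt(10489))*16 = 16*I*sqrt(10489)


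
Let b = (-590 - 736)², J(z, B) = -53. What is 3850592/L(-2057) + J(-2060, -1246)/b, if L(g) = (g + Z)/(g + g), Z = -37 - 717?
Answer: 9284479998783235/1647504612 ≈ 5.6355e+6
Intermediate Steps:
b = 1758276 (b = (-1326)² = 1758276)
Z = -754
L(g) = (-754 + g)/(2*g) (L(g) = (g - 754)/(g + g) = (-754 + g)/((2*g)) = (-754 + g)*(1/(2*g)) = (-754 + g)/(2*g))
3850592/L(-2057) + J(-2060, -1246)/b = 3850592/(((½)*(-754 - 2057)/(-2057))) - 53/1758276 = 3850592/(((½)*(-1/2057)*(-2811))) - 53*1/1758276 = 3850592/(2811/4114) - 53/1758276 = 3850592*(4114/2811) - 53/1758276 = 15841335488/2811 - 53/1758276 = 9284479998783235/1647504612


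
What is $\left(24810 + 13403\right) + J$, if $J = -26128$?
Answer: $12085$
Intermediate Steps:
$\left(24810 + 13403\right) + J = \left(24810 + 13403\right) - 26128 = 38213 - 26128 = 12085$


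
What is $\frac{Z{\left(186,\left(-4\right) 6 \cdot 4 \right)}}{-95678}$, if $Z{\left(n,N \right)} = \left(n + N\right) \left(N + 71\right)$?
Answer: $\frac{1125}{47839} \approx 0.023516$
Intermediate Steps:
$Z{\left(n,N \right)} = \left(71 + N\right) \left(N + n\right)$ ($Z{\left(n,N \right)} = \left(N + n\right) \left(71 + N\right) = \left(71 + N\right) \left(N + n\right)$)
$\frac{Z{\left(186,\left(-4\right) 6 \cdot 4 \right)}}{-95678} = \frac{\left(\left(-4\right) 6 \cdot 4\right)^{2} + 71 \left(-4\right) 6 \cdot 4 + 71 \cdot 186 + \left(-4\right) 6 \cdot 4 \cdot 186}{-95678} = \left(\left(\left(-24\right) 4\right)^{2} + 71 \left(\left(-24\right) 4\right) + 13206 + \left(-24\right) 4 \cdot 186\right) \left(- \frac{1}{95678}\right) = \left(\left(-96\right)^{2} + 71 \left(-96\right) + 13206 - 17856\right) \left(- \frac{1}{95678}\right) = \left(9216 - 6816 + 13206 - 17856\right) \left(- \frac{1}{95678}\right) = \left(-2250\right) \left(- \frac{1}{95678}\right) = \frac{1125}{47839}$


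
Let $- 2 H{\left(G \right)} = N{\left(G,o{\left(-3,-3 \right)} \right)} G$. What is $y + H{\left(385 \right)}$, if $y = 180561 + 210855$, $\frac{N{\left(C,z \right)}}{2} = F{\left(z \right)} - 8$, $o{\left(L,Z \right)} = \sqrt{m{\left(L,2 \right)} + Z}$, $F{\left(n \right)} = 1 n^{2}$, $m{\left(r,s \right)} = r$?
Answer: $396806$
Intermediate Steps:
$F{\left(n \right)} = n^{2}$
$o{\left(L,Z \right)} = \sqrt{L + Z}$
$N{\left(C,z \right)} = -16 + 2 z^{2}$ ($N{\left(C,z \right)} = 2 \left(z^{2} - 8\right) = 2 \left(-8 + z^{2}\right) = -16 + 2 z^{2}$)
$y = 391416$
$H{\left(G \right)} = 14 G$ ($H{\left(G \right)} = - \frac{\left(-16 + 2 \left(\sqrt{-3 - 3}\right)^{2}\right) G}{2} = - \frac{\left(-16 + 2 \left(\sqrt{-6}\right)^{2}\right) G}{2} = - \frac{\left(-16 + 2 \left(i \sqrt{6}\right)^{2}\right) G}{2} = - \frac{\left(-16 + 2 \left(-6\right)\right) G}{2} = - \frac{\left(-16 - 12\right) G}{2} = - \frac{\left(-28\right) G}{2} = 14 G$)
$y + H{\left(385 \right)} = 391416 + 14 \cdot 385 = 391416 + 5390 = 396806$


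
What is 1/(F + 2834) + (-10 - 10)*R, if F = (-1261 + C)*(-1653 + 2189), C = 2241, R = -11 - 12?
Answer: 242932441/528114 ≈ 460.00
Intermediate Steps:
R = -23
F = 525280 (F = (-1261 + 2241)*(-1653 + 2189) = 980*536 = 525280)
1/(F + 2834) + (-10 - 10)*R = 1/(525280 + 2834) + (-10 - 10)*(-23) = 1/528114 - 20*(-23) = 1/528114 + 460 = 242932441/528114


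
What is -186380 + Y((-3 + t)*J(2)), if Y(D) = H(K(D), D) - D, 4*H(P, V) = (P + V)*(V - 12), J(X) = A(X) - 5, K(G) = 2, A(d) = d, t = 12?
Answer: -744437/4 ≈ -1.8611e+5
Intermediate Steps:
J(X) = -5 + X (J(X) = X - 5 = -5 + X)
H(P, V) = (-12 + V)*(P + V)/4 (H(P, V) = ((P + V)*(V - 12))/4 = ((P + V)*(-12 + V))/4 = ((-12 + V)*(P + V))/4 = (-12 + V)*(P + V)/4)
Y(D) = -6 - 7*D/2 + D²/4 (Y(D) = (-3*2 - 3*D + D²/4 + (¼)*2*D) - D = (-6 - 3*D + D²/4 + D/2) - D = (-6 - 5*D/2 + D²/4) - D = -6 - 7*D/2 + D²/4)
-186380 + Y((-3 + t)*J(2)) = -186380 + (-6 - 7*(-3 + 12)*(-5 + 2)/2 + ((-3 + 12)*(-5 + 2))²/4) = -186380 + (-6 - 63*(-3)/2 + (9*(-3))²/4) = -186380 + (-6 - 7/2*(-27) + (¼)*(-27)²) = -186380 + (-6 + 189/2 + (¼)*729) = -186380 + (-6 + 189/2 + 729/4) = -186380 + 1083/4 = -744437/4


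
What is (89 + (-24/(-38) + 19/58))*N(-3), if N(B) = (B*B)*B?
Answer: -2676645/1102 ≈ -2428.9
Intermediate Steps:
N(B) = B³ (N(B) = B²*B = B³)
(89 + (-24/(-38) + 19/58))*N(-3) = (89 + (-24/(-38) + 19/58))*(-3)³ = (89 + (-24*(-1/38) + 19*(1/58)))*(-27) = (89 + (12/19 + 19/58))*(-27) = (89 + 1057/1102)*(-27) = (99135/1102)*(-27) = -2676645/1102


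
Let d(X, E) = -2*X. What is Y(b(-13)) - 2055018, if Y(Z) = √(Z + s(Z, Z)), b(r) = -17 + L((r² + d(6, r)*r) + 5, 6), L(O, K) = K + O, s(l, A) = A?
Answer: -2055018 + √638 ≈ -2.0550e+6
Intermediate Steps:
b(r) = -6 + r² - 12*r (b(r) = -17 + (6 + ((r² + (-2*6)*r) + 5)) = -17 + (6 + ((r² - 12*r) + 5)) = -17 + (6 + (5 + r² - 12*r)) = -17 + (11 + r² - 12*r) = -6 + r² - 12*r)
Y(Z) = √2*√Z (Y(Z) = √(Z + Z) = √(2*Z) = √2*√Z)
Y(b(-13)) - 2055018 = √2*√(-6 + (-13)² - 12*(-13)) - 2055018 = √2*√(-6 + 169 + 156) - 2055018 = √2*√319 - 2055018 = √638 - 2055018 = -2055018 + √638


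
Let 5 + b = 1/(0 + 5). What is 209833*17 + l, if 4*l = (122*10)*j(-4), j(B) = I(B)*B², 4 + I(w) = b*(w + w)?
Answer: 3735033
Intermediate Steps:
b = -24/5 (b = -5 + 1/(0 + 5) = -5 + 1/5 = -5 + ⅕ = -24/5 ≈ -4.8000)
I(w) = -4 - 48*w/5 (I(w) = -4 - 24*(w + w)/5 = -4 - 48*w/5)
j(B) = B²*(-4 - 48*B/5) (j(B) = (-4 - 48*B/5)*B² = B²*(-4 - 48*B/5))
l = 167872 (l = ((122*10)*((-4)²*(-4 - 48/5*(-4))))/4 = (1220*(16*(-4 + 192/5)))/4 = (1220*(16*(172/5)))/4 = (1220*(2752/5))/4 = (¼)*671488 = 167872)
209833*17 + l = 209833*17 + 167872 = 3567161 + 167872 = 3735033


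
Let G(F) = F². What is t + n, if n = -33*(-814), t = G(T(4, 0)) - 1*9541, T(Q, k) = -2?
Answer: 17325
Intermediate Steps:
t = -9537 (t = (-2)² - 1*9541 = 4 - 9541 = -9537)
n = 26862
t + n = -9537 + 26862 = 17325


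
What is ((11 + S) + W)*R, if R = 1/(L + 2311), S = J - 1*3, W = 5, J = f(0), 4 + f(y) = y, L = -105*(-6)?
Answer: 9/2941 ≈ 0.0030602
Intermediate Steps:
L = 630
f(y) = -4 + y
J = -4 (J = -4 + 0 = -4)
S = -7 (S = -4 - 1*3 = -4 - 3 = -7)
R = 1/2941 (R = 1/(630 + 2311) = 1/2941 ≈ 0.00034002)
((11 + S) + W)*R = ((11 - 7) + 5)*(1/2941) = (4 + 5)*(1/2941) = 9*(1/2941) = 9/2941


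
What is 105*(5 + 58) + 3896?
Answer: 10511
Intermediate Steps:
105*(5 + 58) + 3896 = 105*63 + 3896 = 6615 + 3896 = 10511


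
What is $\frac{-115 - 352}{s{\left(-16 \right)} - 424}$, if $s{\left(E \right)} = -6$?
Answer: $\frac{467}{430} \approx 1.086$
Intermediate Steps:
$\frac{-115 - 352}{s{\left(-16 \right)} - 424} = \frac{-115 - 352}{-6 - 424} = \frac{1}{-430} \left(-467\right) = \left(- \frac{1}{430}\right) \left(-467\right) = \frac{467}{430}$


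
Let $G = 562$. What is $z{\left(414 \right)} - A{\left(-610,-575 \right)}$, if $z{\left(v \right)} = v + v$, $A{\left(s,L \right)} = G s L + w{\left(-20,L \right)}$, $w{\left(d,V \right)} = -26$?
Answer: $-197120646$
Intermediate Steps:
$A{\left(s,L \right)} = -26 + 562 L s$ ($A{\left(s,L \right)} = 562 s L - 26 = 562 L s - 26 = -26 + 562 L s$)
$z{\left(v \right)} = 2 v$
$z{\left(414 \right)} - A{\left(-610,-575 \right)} = 2 \cdot 414 - \left(-26 + 562 \left(-575\right) \left(-610\right)\right) = 828 - \left(-26 + 197121500\right) = 828 - 197121474 = -197120646$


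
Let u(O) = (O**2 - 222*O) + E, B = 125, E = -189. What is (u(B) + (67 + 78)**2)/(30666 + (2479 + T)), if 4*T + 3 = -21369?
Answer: 8711/27802 ≈ 0.31332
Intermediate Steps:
T = -5343 (T = -3/4 + (1/4)*(-21369) = -3/4 - 21369/4 = -5343)
u(O) = -189 + O**2 - 222*O (u(O) = (O**2 - 222*O) - 189 = -189 + O**2 - 222*O)
(u(B) + (67 + 78)**2)/(30666 + (2479 + T)) = ((-189 + 125**2 - 222*125) + (67 + 78)**2)/(30666 + (2479 - 5343)) = ((-189 + 15625 - 27750) + 145**2)/(30666 - 2864) = (-12314 + 21025)/27802 = 8711*(1/27802) = 8711/27802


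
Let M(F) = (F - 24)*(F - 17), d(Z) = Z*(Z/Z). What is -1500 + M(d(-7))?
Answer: -756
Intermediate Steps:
d(Z) = Z (d(Z) = Z*1 = Z)
M(F) = (-24 + F)*(-17 + F)
-1500 + M(d(-7)) = -1500 + (408 + (-7)**2 - 41*(-7)) = -1500 + (408 + 49 + 287) = -1500 + 744 = -756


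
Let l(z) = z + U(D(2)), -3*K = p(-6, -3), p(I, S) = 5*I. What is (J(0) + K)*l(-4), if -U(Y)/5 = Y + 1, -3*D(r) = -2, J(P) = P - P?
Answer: -370/3 ≈ -123.33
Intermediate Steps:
J(P) = 0
D(r) = ⅔ (D(r) = -⅓*(-2) = ⅔)
K = 10 (K = -5*(-6)/3 = -⅓*(-30) = 10)
U(Y) = -5 - 5*Y (U(Y) = -5*(Y + 1) = -5*(1 + Y) = -5 - 5*Y)
l(z) = -25/3 + z (l(z) = z + (-5 - 5*⅔) = z + (-5 - 10/3) = z - 25/3 = -25/3 + z)
(J(0) + K)*l(-4) = (0 + 10)*(-25/3 - 4) = 10*(-37/3) = -370/3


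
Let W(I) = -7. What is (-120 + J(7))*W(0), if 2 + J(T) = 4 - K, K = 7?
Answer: 875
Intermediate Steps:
J(T) = -5 (J(T) = -2 + (4 - 1*7) = -2 + (4 - 7) = -2 - 3 = -5)
(-120 + J(7))*W(0) = (-120 - 5)*(-7) = -125*(-7) = 875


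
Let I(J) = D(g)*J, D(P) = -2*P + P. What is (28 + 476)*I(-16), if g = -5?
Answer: -40320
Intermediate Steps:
D(P) = -P
I(J) = 5*J (I(J) = (-1*(-5))*J = 5*J)
(28 + 476)*I(-16) = (28 + 476)*(5*(-16)) = 504*(-80) = -40320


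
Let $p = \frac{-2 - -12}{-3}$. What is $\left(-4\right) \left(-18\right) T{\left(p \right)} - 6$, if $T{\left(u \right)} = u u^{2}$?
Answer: $- \frac{8018}{3} \approx -2672.7$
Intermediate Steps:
$p = - \frac{10}{3}$ ($p = \left(-2 + 12\right) \left(- \frac{1}{3}\right) = 10 \left(- \frac{1}{3}\right) = - \frac{10}{3} \approx -3.3333$)
$T{\left(u \right)} = u^{3}$
$\left(-4\right) \left(-18\right) T{\left(p \right)} - 6 = \left(-4\right) \left(-18\right) \left(- \frac{10}{3}\right)^{3} - 6 = 72 \left(- \frac{1000}{27}\right) - 6 = - \frac{8000}{3} - 6 = - \frac{8018}{3}$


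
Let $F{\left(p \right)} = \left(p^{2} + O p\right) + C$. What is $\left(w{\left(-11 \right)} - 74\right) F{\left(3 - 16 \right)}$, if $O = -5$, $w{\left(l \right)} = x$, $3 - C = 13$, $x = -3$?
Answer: $-17248$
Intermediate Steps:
$C = -10$ ($C = 3 - 13 = -10$)
$w{\left(l \right)} = -3$
$F{\left(p \right)} = -10 + p^{2} - 5 p$ ($F{\left(p \right)} = \left(p^{2} - 5 p\right) - 10 = -10 + p^{2} - 5 p$)
$\left(w{\left(-11 \right)} - 74\right) F{\left(3 - 16 \right)} = \left(-3 - 74\right) \left(-10 + \left(3 - 16\right)^{2} - 5 \left(3 - 16\right)\right) = - 77 \left(-10 + \left(3 - 16\right)^{2} - 5 \left(3 - 16\right)\right) = - 77 \left(-10 + \left(-13\right)^{2} - -65\right) = - 77 \left(-10 + 169 + 65\right) = \left(-77\right) 224 = -17248$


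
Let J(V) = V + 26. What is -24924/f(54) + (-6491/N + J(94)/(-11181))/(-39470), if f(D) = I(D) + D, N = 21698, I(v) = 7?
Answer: -79554354867012383/194704531380820 ≈ -408.59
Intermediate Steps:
J(V) = 26 + V
f(D) = 7 + D
-24924/f(54) + (-6491/N + J(94)/(-11181))/(-39470) = -24924/(7 + 54) + (-6491/21698 + (26 + 94)/(-11181))/(-39470) = -24924/61 + (-6491*1/21698 + 120*(-1/11181))*(-1/39470) = -24924*1/61 + (-6491/21698 - 40/3727)*(-1/39470) = -24924/61 - 25059877/80868446*(-1/39470) = -24924/61 + 25059877/3191877563620 = -79554354867012383/194704531380820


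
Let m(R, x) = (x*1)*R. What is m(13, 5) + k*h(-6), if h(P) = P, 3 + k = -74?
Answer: 527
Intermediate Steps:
k = -77 (k = -3 - 74 = -77)
m(R, x) = R*x (m(R, x) = x*R = R*x)
m(13, 5) + k*h(-6) = 13*5 - 77*(-6) = 65 + 462 = 527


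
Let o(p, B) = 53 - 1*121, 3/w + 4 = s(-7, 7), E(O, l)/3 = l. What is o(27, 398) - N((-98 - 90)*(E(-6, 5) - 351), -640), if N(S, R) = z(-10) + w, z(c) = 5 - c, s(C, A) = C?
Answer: -910/11 ≈ -82.727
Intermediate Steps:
E(O, l) = 3*l
w = -3/11 (w = 3/(-4 - 7) = 3/(-11) = 3*(-1/11) = -3/11 ≈ -0.27273)
N(S, R) = 162/11 (N(S, R) = (5 - 1*(-10)) - 3/11 = (5 + 10) - 3/11 = 15 - 3/11 = 162/11)
o(p, B) = -68 (o(p, B) = 53 - 121 = -68)
o(27, 398) - N((-98 - 90)*(E(-6, 5) - 351), -640) = -68 - 1*162/11 = -68 - 162/11 = -910/11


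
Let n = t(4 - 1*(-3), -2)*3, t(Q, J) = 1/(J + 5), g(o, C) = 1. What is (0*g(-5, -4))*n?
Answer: 0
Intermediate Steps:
t(Q, J) = 1/(5 + J)
n = 1 (n = 3/(5 - 2) = 3/3 = (⅓)*3 = 1)
(0*g(-5, -4))*n = (0*1)*1 = 0*1 = 0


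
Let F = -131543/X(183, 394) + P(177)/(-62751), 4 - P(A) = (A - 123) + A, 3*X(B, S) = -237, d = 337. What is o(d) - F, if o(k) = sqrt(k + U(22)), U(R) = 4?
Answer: -8254472726/4957329 + sqrt(341) ≈ -1646.6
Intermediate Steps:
X(B, S) = -79 (X(B, S) = (1/3)*(-237) = -79)
o(k) = sqrt(4 + k) (o(k) = sqrt(k + 4) = sqrt(4 + k))
P(A) = 127 - 2*A (P(A) = 4 - ((A - 123) + A) = 4 - ((-123 + A) + A) = 4 - (-123 + 2*A) = 4 + (123 - 2*A) = 127 - 2*A)
F = 8254472726/4957329 (F = -131543/(-79) + (127 - 2*177)/(-62751) = -131543*(-1/79) + (127 - 354)*(-1/62751) = 131543/79 - 227*(-1/62751) = 131543/79 + 227/62751 = 8254472726/4957329 ≈ 1665.1)
o(d) - F = sqrt(4 + 337) - 1*8254472726/4957329 = sqrt(341) - 8254472726/4957329 = -8254472726/4957329 + sqrt(341)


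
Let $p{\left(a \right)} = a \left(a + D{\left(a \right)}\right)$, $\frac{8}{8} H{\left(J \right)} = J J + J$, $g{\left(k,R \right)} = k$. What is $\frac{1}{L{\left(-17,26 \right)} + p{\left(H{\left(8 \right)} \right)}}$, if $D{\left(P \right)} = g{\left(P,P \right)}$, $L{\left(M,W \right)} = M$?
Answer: $\frac{1}{10351} \approx 9.6609 \cdot 10^{-5}$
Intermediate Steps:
$H{\left(J \right)} = J + J^{2}$ ($H{\left(J \right)} = J J + J = J^{2} + J = J + J^{2}$)
$D{\left(P \right)} = P$
$p{\left(a \right)} = 2 a^{2}$ ($p{\left(a \right)} = a \left(a + a\right) = a 2 a = 2 a^{2}$)
$\frac{1}{L{\left(-17,26 \right)} + p{\left(H{\left(8 \right)} \right)}} = \frac{1}{-17 + 2 \left(8 \left(1 + 8\right)\right)^{2}} = \frac{1}{-17 + 2 \left(8 \cdot 9\right)^{2}} = \frac{1}{-17 + 2 \cdot 72^{2}} = \frac{1}{-17 + 2 \cdot 5184} = \frac{1}{-17 + 10368} = \frac{1}{10351}$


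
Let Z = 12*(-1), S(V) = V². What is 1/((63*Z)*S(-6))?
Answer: -1/27216 ≈ -3.6743e-5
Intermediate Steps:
Z = -12
1/((63*Z)*S(-6)) = 1/((63*(-12))*(-6)²) = 1/(-756*36) = 1/(-27216) = -1/27216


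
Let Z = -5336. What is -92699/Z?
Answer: 92699/5336 ≈ 17.372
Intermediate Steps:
-92699/Z = -92699/(-5336) = -92699*(-1/5336) = 92699/5336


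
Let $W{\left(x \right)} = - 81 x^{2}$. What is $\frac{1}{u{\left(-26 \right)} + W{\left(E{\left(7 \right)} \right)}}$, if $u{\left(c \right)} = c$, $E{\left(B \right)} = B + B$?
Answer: $- \frac{1}{15902} \approx -6.2885 \cdot 10^{-5}$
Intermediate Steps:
$E{\left(B \right)} = 2 B$
$\frac{1}{u{\left(-26 \right)} + W{\left(E{\left(7 \right)} \right)}} = \frac{1}{-26 - 81 \left(2 \cdot 7\right)^{2}} = \frac{1}{-26 - 81 \cdot 14^{2}} = \frac{1}{-26 - 15876} = \frac{1}{-15902} = - \frac{1}{15902}$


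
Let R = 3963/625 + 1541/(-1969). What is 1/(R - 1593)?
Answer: -1230625/1953545603 ≈ -0.00062994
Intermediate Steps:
R = 6840022/1230625 (R = 3963*(1/625) + 1541*(-1/1969) = 3963/625 - 1541/1969 = 6840022/1230625 ≈ 5.5582)
1/(R - 1593) = 1/(6840022/1230625 - 1593) = 1/(-1953545603/1230625) = -1230625/1953545603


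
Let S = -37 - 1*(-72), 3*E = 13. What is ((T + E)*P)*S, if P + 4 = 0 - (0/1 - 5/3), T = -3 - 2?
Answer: 490/9 ≈ 54.444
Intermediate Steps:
E = 13/3 (E = (1/3)*13 = 13/3 ≈ 4.3333)
T = -5
P = -7/3 (P = -4 + (0 - (0/1 - 5/3)) = -4 + (0 - (0*1 - 5*1/3)) = -4 + (0 - (0 - 5/3)) = -4 + (0 - 1*(-5/3)) = -4 + (0 + 5/3) = -4 + 5/3 = -7/3 ≈ -2.3333)
S = 35 (S = -37 + 72 = 35)
((T + E)*P)*S = ((-5 + 13/3)*(-7/3))*35 = -2/3*(-7/3)*35 = (14/9)*35 = 490/9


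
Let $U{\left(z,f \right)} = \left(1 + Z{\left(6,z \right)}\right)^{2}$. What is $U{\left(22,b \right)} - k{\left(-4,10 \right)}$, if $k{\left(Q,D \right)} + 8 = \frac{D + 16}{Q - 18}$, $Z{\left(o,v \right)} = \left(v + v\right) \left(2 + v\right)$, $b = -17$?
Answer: $\frac{12289840}{11} \approx 1.1173 \cdot 10^{6}$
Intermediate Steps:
$Z{\left(o,v \right)} = 2 v \left(2 + v\right)$
$k{\left(Q,D \right)} = -8 + \frac{16 + D}{-18 + Q}$ ($k{\left(Q,D \right)} = -8 + \frac{D + 16}{Q - 18} = -8 + \frac{16 + D}{-18 + Q}$)
$U{\left(z,f \right)} = \left(1 + 2 z \left(2 + z\right)\right)^{2}$
$U{\left(22,b \right)} - k{\left(-4,10 \right)} = \left(1 + 2 \cdot 22 \left(2 + 22\right)\right)^{2} - \frac{160 + 10 - -32}{-18 - 4} = \left(1 + 2 \cdot 22 \cdot 24\right)^{2} - \frac{160 + 10 + 32}{-22} = \left(1 + 1056\right)^{2} - \left(- \frac{1}{22}\right) 202 = 1057^{2} - - \frac{101}{11} = 1117249 + \frac{101}{11} = \frac{12289840}{11}$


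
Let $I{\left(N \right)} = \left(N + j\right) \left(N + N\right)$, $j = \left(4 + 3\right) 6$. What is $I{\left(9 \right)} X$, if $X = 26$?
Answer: $23868$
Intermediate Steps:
$j = 42$ ($j = 7 \cdot 6 = 42$)
$I{\left(N \right)} = 2 N \left(42 + N\right)$ ($I{\left(N \right)} = \left(N + 42\right) \left(N + N\right) = \left(42 + N\right) 2 N = 2 N \left(42 + N\right)$)
$I{\left(9 \right)} X = 2 \cdot 9 \left(42 + 9\right) 26 = 2 \cdot 9 \cdot 51 \cdot 26 = 918 \cdot 26 = 23868$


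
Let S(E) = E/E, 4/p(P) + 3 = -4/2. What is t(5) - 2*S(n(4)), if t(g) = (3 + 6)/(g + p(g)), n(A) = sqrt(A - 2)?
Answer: 1/7 ≈ 0.14286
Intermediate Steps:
p(P) = -4/5 (p(P) = 4/(-3 - 4/2) = 4/(-3 - 4*1/2) = 4/(-3 - 2) = 4/(-5) = 4*(-1/5) = -4/5)
n(A) = sqrt(-2 + A)
t(g) = 9/(-4/5 + g) (t(g) = (3 + 6)/(g - 4/5) = 9/(-4/5 + g))
S(E) = 1
t(5) - 2*S(n(4)) = 45/(-4 + 5*5) - 2*1 = 45/(-4 + 25) - 2 = 45/21 - 2 = 45*(1/21) - 2 = 15/7 - 2 = 1/7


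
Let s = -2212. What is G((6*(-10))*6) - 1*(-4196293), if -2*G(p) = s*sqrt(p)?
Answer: 4196293 + 6636*I*sqrt(10) ≈ 4.1963e+6 + 20985.0*I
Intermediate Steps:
G(p) = 1106*sqrt(p) (G(p) = -(-1106)*sqrt(p) = 1106*sqrt(p))
G((6*(-10))*6) - 1*(-4196293) = 1106*sqrt((6*(-10))*6) - 1*(-4196293) = 1106*sqrt(-60*6) + 4196293 = 1106*sqrt(-360) + 4196293 = 1106*(6*I*sqrt(10)) + 4196293 = 6636*I*sqrt(10) + 4196293 = 4196293 + 6636*I*sqrt(10)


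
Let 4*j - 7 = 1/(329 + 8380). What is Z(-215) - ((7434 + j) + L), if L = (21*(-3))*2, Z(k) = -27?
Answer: -63895756/8709 ≈ -7336.8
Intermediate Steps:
j = 15241/8709 (j = 7/4 + 1/(4*(329 + 8380)) = 7/4 + (¼)/8709 = 7/4 + (¼)*(1/8709) = 7/4 + 1/34836 = 15241/8709 ≈ 1.7500)
L = -126 (L = -63*2 = -126)
Z(-215) - ((7434 + j) + L) = -27 - ((7434 + 15241/8709) - 126) = -27 - (64757947/8709 - 126) = -27 - 1*63660613/8709 = -27 - 63660613/8709 = -63895756/8709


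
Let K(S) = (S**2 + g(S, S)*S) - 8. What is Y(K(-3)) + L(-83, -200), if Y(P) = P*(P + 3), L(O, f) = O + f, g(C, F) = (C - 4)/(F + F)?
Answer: -1137/4 ≈ -284.25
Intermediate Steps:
g(C, F) = (-4 + C)/(2*F) (g(C, F) = (-4 + C)/((2*F)) = (-4 + C)*(1/(2*F)) = (-4 + C)/(2*F))
K(S) = -10 + S**2 + S/2 (K(S) = (S**2 + ((-4 + S)/(2*S))*S) - 8 = (S**2 + (-2 + S/2)) - 8 = (-2 + S**2 + S/2) - 8 = -10 + S**2 + S/2)
Y(P) = P*(3 + P)
Y(K(-3)) + L(-83, -200) = (-10 + (-3)**2 + (1/2)*(-3))*(3 + (-10 + (-3)**2 + (1/2)*(-3))) + (-83 - 200) = (-10 + 9 - 3/2)*(3 + (-10 + 9 - 3/2)) - 283 = -5*(3 - 5/2)/2 - 283 = -5/2*1/2 - 283 = -5/4 - 283 = -1137/4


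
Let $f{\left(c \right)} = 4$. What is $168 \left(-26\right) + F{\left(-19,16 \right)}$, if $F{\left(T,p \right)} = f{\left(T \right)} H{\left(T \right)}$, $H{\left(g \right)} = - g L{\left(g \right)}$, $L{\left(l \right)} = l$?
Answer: $-5812$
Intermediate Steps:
$H{\left(g \right)} = - g^{2}$ ($H{\left(g \right)} = - g g = - g^{2}$)
$F{\left(T,p \right)} = - 4 T^{2}$ ($F{\left(T,p \right)} = 4 \left(- T^{2}\right) = - 4 T^{2}$)
$168 \left(-26\right) + F{\left(-19,16 \right)} = 168 \left(-26\right) - 4 \left(-19\right)^{2} = -4368 - 1444 = -5812$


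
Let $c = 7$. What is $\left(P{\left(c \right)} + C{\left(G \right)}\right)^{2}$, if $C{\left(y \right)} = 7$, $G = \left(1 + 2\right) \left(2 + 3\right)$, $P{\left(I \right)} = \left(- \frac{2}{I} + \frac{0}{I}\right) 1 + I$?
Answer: $\frac{9216}{49} \approx 188.08$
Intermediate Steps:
$P{\left(I \right)} = I - \frac{2}{I}$ ($P{\left(I \right)} = \left(- \frac{2}{I} + 0\right) 1 + I = - \frac{2}{I} 1 + I = - \frac{2}{I} + I = I - \frac{2}{I}$)
$G = 15$ ($G = 3 \cdot 5 = 15$)
$\left(P{\left(c \right)} + C{\left(G \right)}\right)^{2} = \left(\left(7 - \frac{2}{7}\right) + 7\right)^{2} = \left(\frac{47}{7} + 7\right)^{2} = \left(\frac{96}{7}\right)^{2} = \frac{9216}{49}$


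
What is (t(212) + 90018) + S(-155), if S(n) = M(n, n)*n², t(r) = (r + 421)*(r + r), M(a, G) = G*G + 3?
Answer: 577631110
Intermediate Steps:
M(a, G) = 3 + G² (M(a, G) = G² + 3 = 3 + G²)
t(r) = 2*r*(421 + r) (t(r) = (421 + r)*(2*r) = 2*r*(421 + r))
S(n) = n²*(3 + n²) (S(n) = (3 + n²)*n² = n²*(3 + n²))
(t(212) + 90018) + S(-155) = (2*212*(421 + 212) + 90018) + (-155)²*(3 + (-155)²) = (2*212*633 + 90018) + 24025*(3 + 24025) = (268392 + 90018) + 24025*24028 = 358410 + 577272700 = 577631110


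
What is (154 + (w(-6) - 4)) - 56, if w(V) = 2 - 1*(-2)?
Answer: 98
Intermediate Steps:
w(V) = 4 (w(V) = 2 + 2 = 4)
(154 + (w(-6) - 4)) - 56 = (154 + (4 - 4)) - 56 = (154 + 0) - 56 = 154 - 56 = 98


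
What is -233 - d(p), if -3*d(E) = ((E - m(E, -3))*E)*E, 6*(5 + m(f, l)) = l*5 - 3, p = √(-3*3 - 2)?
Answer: -787/3 - 11*I*√11/3 ≈ -262.33 - 12.161*I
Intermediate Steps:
p = I*√11 (p = √(-9 - 2) = √(-11) = I*√11 ≈ 3.3166*I)
m(f, l) = -11/2 + 5*l/6 (m(f, l) = -5 + (l*5 - 3)/6 = -5 + (5*l - 3)/6 = -5 + (-3 + 5*l)/6 = -5 + (-½ + 5*l/6) = -11/2 + 5*l/6)
d(E) = -E²*(8 + E)/3 (d(E) = -(E - (-11/2 + (⅚)*(-3)))*E*E/3 = -(E - (-11/2 - 5/2))*E*E/3 = -(E - 1*(-8))*E*E/3 = -(E + 8)*E*E/3 = -(8 + E)*E*E/3 = -E*(8 + E)*E/3 = -E²*(8 + E)/3)
-233 - d(p) = -233 - (I*√11)²*(-8 - I*√11)/3 = -233 - (-11)*(-8 - I*√11)/3 = -233 - (88/3 + 11*I*√11/3) = -233 + (-88/3 - 11*I*√11/3) = -787/3 - 11*I*√11/3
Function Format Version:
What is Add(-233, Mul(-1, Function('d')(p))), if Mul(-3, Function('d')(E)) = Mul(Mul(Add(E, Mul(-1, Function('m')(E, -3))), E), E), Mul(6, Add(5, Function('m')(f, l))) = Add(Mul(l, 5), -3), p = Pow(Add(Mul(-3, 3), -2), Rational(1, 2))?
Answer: Add(Rational(-787, 3), Mul(Rational(-11, 3), I, Pow(11, Rational(1, 2)))) ≈ Add(-262.33, Mul(-12.161, I))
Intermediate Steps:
p = Mul(I, Pow(11, Rational(1, 2))) (p = Pow(Add(-9, -2), Rational(1, 2)) = Pow(-11, Rational(1, 2)) = Mul(I, Pow(11, Rational(1, 2))) ≈ Mul(3.3166, I))
Function('m')(f, l) = Add(Rational(-11, 2), Mul(Rational(5, 6), l)) (Function('m')(f, l) = Add(-5, Mul(Rational(1, 6), Add(Mul(l, 5), -3))) = Add(-5, Mul(Rational(1, 6), Add(Mul(5, l), -3))) = Add(-5, Mul(Rational(1, 6), Add(-3, Mul(5, l)))) = Add(-5, Add(Rational(-1, 2), Mul(Rational(5, 6), l))) = Add(Rational(-11, 2), Mul(Rational(5, 6), l)))
Function('d')(E) = Mul(Rational(-1, 3), Pow(E, 2), Add(8, E)) (Function('d')(E) = Mul(Rational(-1, 3), Mul(Mul(Add(E, Mul(-1, Add(Rational(-11, 2), Mul(Rational(5, 6), -3)))), E), E)) = Mul(Rational(-1, 3), Mul(Mul(Add(E, Mul(-1, Add(Rational(-11, 2), Rational(-5, 2)))), E), E)) = Mul(Rational(-1, 3), Mul(Mul(Add(E, Mul(-1, -8)), E), E)) = Mul(Rational(-1, 3), Mul(Mul(Add(E, 8), E), E)) = Mul(Rational(-1, 3), Mul(Mul(Add(8, E), E), E)) = Mul(Rational(-1, 3), Mul(Mul(E, Add(8, E)), E)) = Mul(Rational(-1, 3), Mul(Pow(E, 2), Add(8, E))) = Mul(Rational(-1, 3), Pow(E, 2), Add(8, E)))
Add(-233, Mul(-1, Function('d')(p))) = Add(-233, Mul(-1, Mul(Rational(1, 3), Pow(Mul(I, Pow(11, Rational(1, 2))), 2), Add(-8, Mul(-1, Mul(I, Pow(11, Rational(1, 2)))))))) = Add(-233, Mul(-1, Mul(Rational(1, 3), -11, Add(-8, Mul(-1, I, Pow(11, Rational(1, 2))))))) = Add(-233, Mul(-1, Add(Rational(88, 3), Mul(Rational(11, 3), I, Pow(11, Rational(1, 2)))))) = Add(-233, Add(Rational(-88, 3), Mul(Rational(-11, 3), I, Pow(11, Rational(1, 2))))) = Add(Rational(-787, 3), Mul(Rational(-11, 3), I, Pow(11, Rational(1, 2))))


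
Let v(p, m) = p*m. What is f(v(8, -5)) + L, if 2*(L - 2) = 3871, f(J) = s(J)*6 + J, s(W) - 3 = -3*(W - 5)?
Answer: 5451/2 ≈ 2725.5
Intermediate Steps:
s(W) = 18 - 3*W (s(W) = 3 - 3*(W - 5) = 3 - 3*(-5 + W) = 3 + (15 - 3*W) = 18 - 3*W)
v(p, m) = m*p
f(J) = 108 - 17*J (f(J) = (18 - 3*J)*6 + J = (108 - 18*J) + J = 108 - 17*J)
L = 3875/2 (L = 2 + (½)*3871 = 2 + 3871/2 = 3875/2 ≈ 1937.5)
f(v(8, -5)) + L = (108 - (-85)*8) + 3875/2 = (108 - 17*(-40)) + 3875/2 = (108 + 680) + 3875/2 = 788 + 3875/2 = 5451/2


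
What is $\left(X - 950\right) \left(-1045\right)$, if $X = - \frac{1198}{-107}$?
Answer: $\frac{104972340}{107} \approx 9.8105 \cdot 10^{5}$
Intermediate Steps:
$X = \frac{1198}{107}$ ($X = \left(-1198\right) \left(- \frac{1}{107}\right) = \frac{1198}{107} \approx 11.196$)
$\left(X - 950\right) \left(-1045\right) = \left(\frac{1198}{107} - 950\right) \left(-1045\right) = \left(- \frac{100452}{107}\right) \left(-1045\right) = \frac{104972340}{107}$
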